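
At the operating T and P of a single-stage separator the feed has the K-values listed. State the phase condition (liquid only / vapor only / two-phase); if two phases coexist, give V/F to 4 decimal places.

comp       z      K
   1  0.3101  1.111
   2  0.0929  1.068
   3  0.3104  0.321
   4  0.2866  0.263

ΣzᵢKᵢ = 0.6188; Σzᵢ/Kᵢ = 2.4228.
Since ΣzᵢKᵢ < 1 the mixture is below its bubble point — single liquid phase.

liquid only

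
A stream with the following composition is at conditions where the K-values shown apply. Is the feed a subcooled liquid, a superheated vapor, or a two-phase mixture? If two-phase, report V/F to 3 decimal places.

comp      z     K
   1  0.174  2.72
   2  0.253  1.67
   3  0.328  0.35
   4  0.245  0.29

ΣzᵢKᵢ = 1.082; Σzᵢ/Kᵢ = 1.997.
Both exceed 1, so a two-phase solution exists.
Rachford–Rice: g(ψ) = Σ zᵢ(Kᵢ−1)/(1+ψ(Kᵢ−1)) = 0.
Newton iteration, ψ⁰ = 0.44:
  ψ = 0.440: g = -0.2503, g' = -0.768 → ψ = 0.114
  ψ = 0.114: g = -0.0118, g' = -0.766 → ψ = 0.099
Converged at ψ = 0.099.

two-phase, V/F = 0.099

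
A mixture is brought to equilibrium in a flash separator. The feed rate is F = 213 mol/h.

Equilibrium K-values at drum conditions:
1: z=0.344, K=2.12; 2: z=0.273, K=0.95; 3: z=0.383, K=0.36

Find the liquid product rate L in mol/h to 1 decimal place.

Iterate (Newton) starting at β = 0.68:
  β = 0.680: g = -0.2294, g' = -0.632 → β = 0.317
  β = 0.317: g = -0.0369, g' = -0.483 → β = 0.240
Converged at β = 0.240.
Then V = β·F = 0.2405·213 = 51.2 mol/h and L = F − V = 161.8 mol/h.

L = 161.8 mol/h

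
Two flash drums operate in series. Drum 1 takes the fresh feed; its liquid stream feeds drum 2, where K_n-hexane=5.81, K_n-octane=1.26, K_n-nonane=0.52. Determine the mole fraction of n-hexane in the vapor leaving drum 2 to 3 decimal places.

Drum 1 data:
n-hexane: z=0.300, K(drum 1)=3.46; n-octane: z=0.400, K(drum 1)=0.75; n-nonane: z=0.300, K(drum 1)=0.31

Drum 1:
Newton–Raphson from ψ₁ = 0.62:
  ψ₁ = 0.620: g = -0.1879, g' = -0.756 → ψ₁ = 0.372
  ψ₁ = 0.372: g = -0.0030, g' = -0.784 → ψ₁ = 0.368
Converged at ψ₁ = 0.368.
Drum-1 compositions:
  n-hexane: x = 0.158, y = 0.545
  n-octane: x = 0.440, y = 0.330
  n-nonane: x = 0.402, y = 0.125
Drum-2 feed = drum-1 liquid: z₂ = (0.1575, 0.4405, 0.4020).
Drum 2:
Let ψ₂ = V/F and solve Σ zᵢ(Kᵢ−1)/(1+ψ₂(Kᵢ−1)) = 0.
Check two-phase: ΣzᵢKᵢ = 1.679 > 1 and Σzᵢ/Kᵢ = 1.150 > 1, so g(0) = 0.679 > 0 and g(1) = -0.150 < 0.
Newton–Raphson from ψ₂ = 0.69:
  ψ₂ = 0.690: g = -0.0160, g' = -0.424 → ψ₂ = 0.652
  ψ₂ = 0.652: g = 0.0001, g' = -0.431 → ψ₂ = 0.653
Converged at ψ₂ = 0.653.
  n-hexane: x = 0.038, y = 0.221
  n-octane: x = 0.377, y = 0.475
  n-nonane: x = 0.585, y = 0.304

y_n-hexane (drum 2) = 0.221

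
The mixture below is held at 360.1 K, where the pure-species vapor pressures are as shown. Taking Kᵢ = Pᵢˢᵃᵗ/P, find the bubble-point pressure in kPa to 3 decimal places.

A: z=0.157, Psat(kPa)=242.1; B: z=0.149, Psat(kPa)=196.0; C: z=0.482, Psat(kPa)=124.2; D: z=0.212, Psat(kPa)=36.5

At the bubble point ψ → 0, so ΣzᵢKᵢ = 1 with Kᵢ = Pᵢˢᵃᵗ/P ⇒ P = ΣzᵢPᵢˢᵃᵗ.
P = 0.157·242.1 + 0.149·196.0 + 0.482·124.2 + 0.212·36.5 = 134.816 kPa

Pbub = 134.816 kPa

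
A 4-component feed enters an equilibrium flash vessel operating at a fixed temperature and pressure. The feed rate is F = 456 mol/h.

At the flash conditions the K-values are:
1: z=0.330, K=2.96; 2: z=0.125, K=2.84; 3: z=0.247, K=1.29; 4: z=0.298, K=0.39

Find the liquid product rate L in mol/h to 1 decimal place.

Material balance + equilibrium reduce to Σ zᵢ(Kᵢ−1)/(1+β(Kᵢ−1)) = 0.
Feasibility: ΣzᵢKᵢ = 1.767, Σzᵢ/Kᵢ = 1.111 — both > 1, two phases present.
Newton–Raphson from β = 0.5:
  β = 0.500: g = 0.2475, g' = -0.684 → β = 0.862
  β = 0.862: g = 0.0034, g' = -0.745 → β = 0.867
Converged at β = 0.867.
Then V = β·F = 0.8665·456 = 395.1 mol/h and L = F − V = 60.9 mol/h.

L = 60.9 mol/h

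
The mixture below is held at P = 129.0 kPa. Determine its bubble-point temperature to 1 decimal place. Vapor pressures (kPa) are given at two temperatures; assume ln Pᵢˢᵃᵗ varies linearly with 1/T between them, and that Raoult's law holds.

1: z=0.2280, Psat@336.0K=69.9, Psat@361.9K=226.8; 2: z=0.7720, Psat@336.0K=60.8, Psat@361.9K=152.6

T = 354.4 K

Bubble-point temperature: ΣzᵢPᵢˢᵃᵗ(T) = P. Interpolate ln Pᵢˢᵃᵗ = aᵢ + bᵢ/T.
  T = 336.0 K: ΣzᵢPᵢˢᵃᵗ = 62.87 kPa
  T = 361.9 K: ΣzᵢPᵢˢᵃᵗ = 169.52 kPa
  T = 348.9 K: ΣzᵢPᵢˢᵃᵗ = 104.78 kPa
  T = 355.4 K: ΣzᵢPᵢˢᵃᵗ = 133.81 kPa
  T = 352.1 K: ΣzᵢPᵢˢᵃᵗ = 118.31 kPa
  T = 353.8 K: ΣzᵢPᵢˢᵃᵗ = 126.09 kPa
Interpolating between 353.8 K and 355.4 K gives T ≈ 354.4 K.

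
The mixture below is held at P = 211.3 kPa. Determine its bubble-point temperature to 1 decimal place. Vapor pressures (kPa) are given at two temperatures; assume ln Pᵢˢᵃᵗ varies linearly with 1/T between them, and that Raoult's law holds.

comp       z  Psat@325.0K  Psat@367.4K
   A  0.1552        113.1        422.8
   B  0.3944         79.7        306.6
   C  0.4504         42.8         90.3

Bubble-point temperature: ΣzᵢPᵢˢᵃᵗ(T) = P. Interpolate ln Pᵢˢᵃᵗ = aᵢ + bᵢ/T.
  T = 325.0 K: ΣzᵢPᵢˢᵃᵗ = 68.26 kPa
  T = 367.4 K: ΣzᵢPᵢˢᵃᵗ = 227.21 kPa
  T = 346.2 K: ΣzᵢPᵢˢᵃᵗ = 128.23 kPa
  T = 356.8 K: ΣzᵢPᵢˢᵃᵗ = 171.89 kPa
  T = 362.1 K: ΣzᵢPᵢˢᵃᵗ = 197.96 kPa
  T = 364.8 K: ΣzᵢPᵢˢᵃᵗ = 212.45 kPa
Interpolating between 362.1 K and 364.8 K gives T ≈ 364.6 K.

T = 364.6 K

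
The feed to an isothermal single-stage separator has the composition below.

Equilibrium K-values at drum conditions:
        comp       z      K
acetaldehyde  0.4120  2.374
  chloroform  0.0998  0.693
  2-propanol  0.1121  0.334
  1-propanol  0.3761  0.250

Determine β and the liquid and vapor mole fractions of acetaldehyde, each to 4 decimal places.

β = 0.1923, x_acetaldehyde = 0.3259, y_acetaldehyde = 0.7737

Rachford–Rice: g(β) = Σ zᵢ(Kᵢ−1)/(1+β(Kᵢ−1)) = 0.
Check two-phase: ΣzᵢKᵢ = 1.1787 > 1 and Σzᵢ/Kᵢ = 2.1576 > 1, so g(0) = 0.1787 > 0 and g(1) = -1.1576 < 0.
Newton–Raphson from β = 0.5:
  β = 0.5000: g = -0.26389, g' = -0.9398 → β = 0.2192
  β = 0.2192: g = -0.02279, g' = -0.8414 → β = 0.1921
  β = 0.1921: g = 0.00013, g' = -0.8516 → β = 0.1923
Converged at β = 0.1923.
Compositions from xᵢ = zᵢ/(1+β(Kᵢ−1)), yᵢ = Kᵢxᵢ:
  acetaldehyde: x = 0.3259, y = 0.7737
  chloroform: x = 0.1061, y = 0.0735
  2-propanol: x = 0.1286, y = 0.0429
  1-propanol: x = 0.4395, y = 0.1099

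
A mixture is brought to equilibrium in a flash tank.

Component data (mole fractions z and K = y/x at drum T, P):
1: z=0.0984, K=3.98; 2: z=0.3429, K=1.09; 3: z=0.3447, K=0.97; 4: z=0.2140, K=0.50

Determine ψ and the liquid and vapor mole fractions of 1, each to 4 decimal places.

ψ = 0.4757, x_1 = 0.0407, y_1 = 0.1620

Let ψ = V/F and solve Σ zᵢ(Kᵢ−1)/(1+ψ(Kᵢ−1)) = 0.
g(0) = ΣzᵢKᵢ − 1 = 0.2068 and g(1) = 1 − Σzᵢ/Kᵢ = -0.1227, so a root lies in (0, 1).
Newton–Raphson from ψ = 0.5:
  ψ = 0.5000: g = -0.00587, g' = -0.2389 → ψ = 0.4754
  ψ = 0.4754: g = 0.00007, g' = -0.2446 → ψ = 0.4757
Converged at ψ = 0.4757.
Compositions from xᵢ = zᵢ/(1+ψ(Kᵢ−1)), yᵢ = Kᵢxᵢ:
  1: x = 0.0407, y = 0.1620
  2: x = 0.3288, y = 0.3584
  3: x = 0.3497, y = 0.3392
  4: x = 0.2808, y = 0.1404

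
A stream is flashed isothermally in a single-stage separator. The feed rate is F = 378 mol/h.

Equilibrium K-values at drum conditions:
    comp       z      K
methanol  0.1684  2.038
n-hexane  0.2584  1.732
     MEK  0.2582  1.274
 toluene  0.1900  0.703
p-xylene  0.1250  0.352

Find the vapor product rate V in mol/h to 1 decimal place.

V = 331.3 mol/h

Rachford–Rice: g(V/F) = Σ zᵢ(Kᵢ−1)/(1+V/F(Kᵢ−1)) = 0.
Feasibility: ΣzᵢKᵢ = 1.2973, Σzᵢ/Kᵢ = 1.0599 — both > 1, two phases present.
Newton–Raphson from V/F = 0.58:
  V/F = 0.5800: g = 0.10498, g' = -0.3125 → V/F = 0.9159
  V/F = 0.9159: g = -0.01738, g' = -0.4590 → V/F = 0.8780
  V/F = 0.8780: g = -0.00063, g' = -0.4267 → V/F = 0.8765
Converged at V/F = 0.8765.
Then V = V/F·F = 0.8765·378 = 331.3 mol/h and L = F − V = 46.7 mol/h.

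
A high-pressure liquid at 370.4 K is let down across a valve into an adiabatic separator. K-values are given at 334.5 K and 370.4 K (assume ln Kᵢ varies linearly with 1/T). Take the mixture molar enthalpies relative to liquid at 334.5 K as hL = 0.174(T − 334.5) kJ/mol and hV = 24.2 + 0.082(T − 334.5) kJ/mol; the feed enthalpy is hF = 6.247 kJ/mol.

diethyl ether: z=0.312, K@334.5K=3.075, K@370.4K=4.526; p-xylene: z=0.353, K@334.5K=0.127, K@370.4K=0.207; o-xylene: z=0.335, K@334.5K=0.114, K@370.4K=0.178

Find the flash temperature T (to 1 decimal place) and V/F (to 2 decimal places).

T = 354.0 K, V/F = 0.13

Adiabatic flash: solve Rachford–Rice at each trial T, then check hF = ψ·hV(T) + (1−ψ)·hL(T).
  T = 334.5 K: K = (3.075, 0.127, 0.114), RR gives ψ = 0.023, H_out = 0.563 kJ/mol
  T = 370.4 K: K = (4.526, 0.207, 0.178), RR gives ψ = 0.191, H_out = 10.247 kJ/mol
  T = 352.4 K: K = (3.765, 0.164, 0.144), RR gives ψ = 0.120, H_out = 5.824 kJ/mol
  T = 361.4 K: K = (4.138, 0.185, 0.161), RR gives ψ = 0.158, H_out = 8.113 kJ/mol
  T = 356.9 K: K = (3.950, 0.174, 0.152), RR gives ψ = 0.140, H_out = 6.991 kJ/mol
  T = 354.6 K: K = (3.855, 0.169, 0.148), RR gives ψ = 0.130, H_out = 6.400 kJ/mol
Linear interpolation between T = 352.4 (H_out = 5.824) and T = 354.6 (H_out = 6.400) on hF = 6.247 gives T ≈ 354.0 K, at which ψ = 0.13.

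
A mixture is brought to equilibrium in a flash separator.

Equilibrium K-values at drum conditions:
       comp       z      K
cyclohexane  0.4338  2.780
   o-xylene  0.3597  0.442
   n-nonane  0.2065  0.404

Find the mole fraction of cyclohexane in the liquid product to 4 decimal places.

x_cyclohexane = 0.2432

Let ψ = V/F and solve Σ zᵢ(Kᵢ−1)/(1+ψ(Kᵢ−1)) = 0.
g(0) = ΣzᵢKᵢ − 1 = 0.4484 and g(1) = 1 − Σzᵢ/Kᵢ = -0.4810, so a root lies in (0, 1).
Newton–Raphson from ψ = 0.5:
  ψ = 0.5000: g = -0.04515, g' = -0.7491 → ψ = 0.4397
  ψ = 0.4397: g = 0.00038, g' = -0.7639 → ψ = 0.4402
Converged at ψ = 0.4402.
Compositions from xᵢ = zᵢ/(1+ψ(Kᵢ−1)), yᵢ = Kᵢxᵢ:
  cyclohexane: x = 0.2432, y = 0.6761
  o-xylene: x = 0.4768, y = 0.2108
  n-nonane: x = 0.2800, y = 0.1131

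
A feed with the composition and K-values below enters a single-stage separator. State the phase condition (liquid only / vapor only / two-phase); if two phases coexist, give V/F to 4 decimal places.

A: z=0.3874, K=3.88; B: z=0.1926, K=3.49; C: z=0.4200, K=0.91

vapor only

ΣzᵢKᵢ = 2.5575; Σzᵢ/Kᵢ = 0.6166.
Since Σzᵢ/Kᵢ < 1 the mixture is above its dew point — single vapor phase.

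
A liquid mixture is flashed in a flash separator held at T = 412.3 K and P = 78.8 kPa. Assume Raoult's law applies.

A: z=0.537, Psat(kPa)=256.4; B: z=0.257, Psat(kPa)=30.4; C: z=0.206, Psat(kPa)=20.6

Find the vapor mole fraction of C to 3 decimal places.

y_C = 0.096

Raoult's law: Kᵢ = Pᵢˢᵃᵗ/P = Pᵢˢᵃᵗ/78.8.
  K_A = 256.4/78.8 = 3.25381, K_B = 30.4/78.8 = 0.38579, K_C = 20.6/78.8 = 0.26142
Material balance + equilibrium reduce to Σ zᵢ(Kᵢ−1)/(1+V/F(Kᵢ−1)) = 0.
Feasibility: ΣzᵢKᵢ = 1.900, Σzᵢ/Kᵢ = 1.619 — both > 1, two phases present.
Newton–Raphson from V/F = 0.4:
  V/F = 0.400: g = 0.2113, g' = -1.151 → V/F = 0.584
  V/F = 0.584: g = 0.0093, g' = -1.092 → V/F = 0.592
Converged at V/F = 0.592.
Compositions from xᵢ = zᵢ/(1+V/F(Kᵢ−1)), yᵢ = Kᵢxᵢ:
  A: x = 0.230, y = 0.748
  B: x = 0.404, y = 0.156
  C: x = 0.366, y = 0.096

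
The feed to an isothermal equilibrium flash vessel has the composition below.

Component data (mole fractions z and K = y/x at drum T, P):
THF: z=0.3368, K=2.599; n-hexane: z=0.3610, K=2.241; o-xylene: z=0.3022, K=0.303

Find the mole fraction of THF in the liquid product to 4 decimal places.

Let ψ = V/F and solve Σ zᵢ(Kᵢ−1)/(1+ψ(Kᵢ−1)) = 0.
g(0) = ΣzᵢKᵢ − 1 = 0.7759 and g(1) = 1 − Σzᵢ/Kᵢ = -0.2880, so a root lies in (0, 1).
Newton–Raphson from ψ = 0.33:
  ψ = 0.3300: g = 0.39681, g' = -0.8964 → ψ = 0.7726
  ψ = 0.7726: g = 0.01317, g' = -1.0066 → ψ = 0.7857
  ψ = 0.7857: g = -0.00015, g' = -1.0292 → ψ = 0.7856
Converged at ψ = 0.7856.
Compositions from xᵢ = zᵢ/(1+ψ(Kᵢ−1)), yᵢ = Kᵢxᵢ:
  THF: x = 0.1493, y = 0.3880
  n-hexane: x = 0.1828, y = 0.4096
  o-xylene: x = 0.6679, y = 0.2024

x_THF = 0.1493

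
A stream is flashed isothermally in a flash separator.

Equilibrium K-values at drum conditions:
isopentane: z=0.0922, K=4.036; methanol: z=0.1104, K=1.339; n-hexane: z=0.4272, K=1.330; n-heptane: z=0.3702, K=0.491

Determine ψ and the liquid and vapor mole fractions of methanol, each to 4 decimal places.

ψ = 0.5328, x_methanol = 0.0935, y_methanol = 0.1252

Newton–Raphson from ψ = 0.32:
  ψ = 0.3200: g = 0.07816, g' = -0.4039 → ψ = 0.5135
  ψ = 0.5135: g = 0.00670, g' = -0.3488 → ψ = 0.5327
  ψ = 0.5327: g = 0.00001, g' = -0.3474 → ψ = 0.5328
Converged at ψ = 0.5328.
Compositions from xᵢ = zᵢ/(1+ψ(Kᵢ−1)), yᵢ = Kᵢxᵢ:
  isopentane: x = 0.0352, y = 0.1422
  methanol: x = 0.0935, y = 0.1252
  n-hexane: x = 0.3633, y = 0.4832
  n-heptane: x = 0.5079, y = 0.2494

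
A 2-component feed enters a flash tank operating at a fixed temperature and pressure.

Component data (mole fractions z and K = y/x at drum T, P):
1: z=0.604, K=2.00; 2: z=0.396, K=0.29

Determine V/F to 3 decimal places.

V/F = 0.455

Iterate (Newton) starting at V/F = 0.63:
  V/F = 0.630: g = -0.1382, g' = -0.881 → V/F = 0.473
  V/F = 0.473: g = -0.0134, g' = -0.731 → V/F = 0.455
Converged at V/F = 0.455.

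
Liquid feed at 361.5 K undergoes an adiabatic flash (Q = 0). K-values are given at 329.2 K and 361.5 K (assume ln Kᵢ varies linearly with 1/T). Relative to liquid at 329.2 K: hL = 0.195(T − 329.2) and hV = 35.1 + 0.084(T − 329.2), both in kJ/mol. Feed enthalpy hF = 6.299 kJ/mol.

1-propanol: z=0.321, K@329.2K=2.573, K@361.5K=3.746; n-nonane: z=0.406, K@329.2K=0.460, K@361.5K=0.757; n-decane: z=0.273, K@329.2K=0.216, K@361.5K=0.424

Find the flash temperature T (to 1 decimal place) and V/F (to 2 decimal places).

T = 335.0 K, V/F = 0.15

Adiabatic flash: solve Rachford–Rice at each trial T, then check hF = ψ·hV(T) + (1−ψ)·hL(T).
  T = 329.2 K: K = (2.573, 0.460, 0.216), RR gives ψ = 0.071, H_out = 2.477 kJ/mol
  T = 361.5 K: K = (3.746, 0.757, 0.424), RR gives ψ = 0.562, H_out = 24.000 kJ/mol
  T = 345.4 K: K = (3.134, 0.597, 0.308), RR gives ψ = 0.292, H_out = 12.881 kJ/mol
  T = 337.3 K: K = (2.846, 0.526, 0.259), RR gives ψ = 0.181, H_out = 7.770 kJ/mol
  T = 333.2 K: K = (2.706, 0.492, 0.236), RR gives ψ = 0.126, H_out = 5.137 kJ/mol
  T = 335.2 K: K = (2.774, 0.508, 0.247), RR gives ψ = 0.153, H_out = 6.430 kJ/mol
Linear interpolation between T = 333.2 (H_out = 5.137) and T = 335.2 (H_out = 6.430) on hF = 6.299 gives T ≈ 335.0 K, at which ψ = 0.15.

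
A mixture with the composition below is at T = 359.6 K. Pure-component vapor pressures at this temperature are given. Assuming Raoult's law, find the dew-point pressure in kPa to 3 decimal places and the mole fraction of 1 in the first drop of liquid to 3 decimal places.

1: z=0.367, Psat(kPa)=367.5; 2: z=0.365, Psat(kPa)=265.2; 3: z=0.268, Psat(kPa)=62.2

Pdew = 149.619 kPa, x_1 = 0.149

At the dew point ψ → 1, so Σzᵢ/Kᵢ = 1 with Kᵢ = Pᵢˢᵃᵗ/P ⇒ 1/P = Σzᵢ/Pᵢˢᵃᵗ.
1/P = 0.367/367.5 + 0.365/265.2 + 0.268/62.2 = 0.006684 ⇒ P = 149.619 kPa
xᵢ = zᵢP/Pᵢˢᵃᵗ ⇒ x_1 = 0.367·149.619/367.5 = 0.149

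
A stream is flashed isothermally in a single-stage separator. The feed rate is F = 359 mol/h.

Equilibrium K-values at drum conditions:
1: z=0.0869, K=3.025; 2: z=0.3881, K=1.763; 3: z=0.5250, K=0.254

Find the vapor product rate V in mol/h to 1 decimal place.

Rachford–Rice: g(V/F) = Σ zᵢ(Kᵢ−1)/(1+V/F(Kᵢ−1)) = 0.
Check two-phase: ΣzᵢKᵢ = 1.0804 > 1 and Σzᵢ/Kᵢ = 2.3158 > 1, so g(0) = 0.0804 > 0 and g(1) = -1.3158 < 0.
Iterate (Newton) starting at V/F = 0.5:
  V/F = 0.5000: g = -0.32285, g' = -0.9496 → V/F = 0.1600
  V/F = 0.1600: g = -0.04792, g' = -0.7595 → V/F = 0.0969
  V/F = 0.0969: g = 0.00067, g' = -0.7844 → V/F = 0.0978
Converged at V/F = 0.0978.
Then V = V/F·F = 0.0978·359 = 35.1 mol/h and L = F − V = 323.9 mol/h.

V = 35.1 mol/h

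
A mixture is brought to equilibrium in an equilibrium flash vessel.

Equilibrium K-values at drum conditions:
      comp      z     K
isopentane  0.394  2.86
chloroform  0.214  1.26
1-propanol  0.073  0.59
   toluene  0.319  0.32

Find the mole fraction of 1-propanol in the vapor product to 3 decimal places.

y_1-propanol = 0.057

Newton iteration, β⁰ = 0.5:
  β = 0.500: g = 0.0626, g' = -0.735 → β = 0.585
Converged at β = 0.585.
Compositions from xᵢ = zᵢ/(1+β(Kᵢ−1)), yᵢ = Kᵢxᵢ:
  isopentane: x = 0.189, y = 0.540
  chloroform: x = 0.186, y = 0.234
  1-propanol: x = 0.096, y = 0.057
  toluene: x = 0.529, y = 0.169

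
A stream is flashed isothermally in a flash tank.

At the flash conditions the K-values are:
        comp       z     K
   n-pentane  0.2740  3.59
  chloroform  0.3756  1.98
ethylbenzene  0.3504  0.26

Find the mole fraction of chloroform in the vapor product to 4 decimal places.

Material balance + equilibrium reduce to Σ zᵢ(Kᵢ−1)/(1+ψ(Kᵢ−1)) = 0.
Check two-phase: ΣzᵢKᵢ = 1.8185 > 1 and Σzᵢ/Kᵢ = 1.6137 > 1, so g(0) = 0.8185 > 0 and g(1) = -0.6137 < 0.
Newton iteration, ψ⁰ = 0.5:
  ψ = 0.5000: g = 0.14468, g' = -0.9949 → ψ = 0.6454
  ψ = 0.6454: g = -0.00527, g' = -1.0960 → ψ = 0.6406
Converged at ψ = 0.6406.
Compositions from xᵢ = zᵢ/(1+ψ(Kᵢ−1)), yᵢ = Kᵢxᵢ:
  n-pentane: x = 0.1030, y = 0.3699
  chloroform: x = 0.2307, y = 0.4569
  ethylbenzene: x = 0.6662, y = 0.1732

y_chloroform = 0.4569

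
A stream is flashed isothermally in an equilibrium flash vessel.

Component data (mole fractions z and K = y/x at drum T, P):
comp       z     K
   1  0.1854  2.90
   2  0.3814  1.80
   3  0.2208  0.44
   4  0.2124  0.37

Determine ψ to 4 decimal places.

ψ = 0.5511

Newton iteration, ψ⁰ = 0.37:
  ψ = 0.3700: g = 0.11183, g' = -0.6296 → ψ = 0.5476
  ψ = 0.5476: g = 0.00217, g' = -0.6193 → ψ = 0.5511
Converged at ψ = 0.5511.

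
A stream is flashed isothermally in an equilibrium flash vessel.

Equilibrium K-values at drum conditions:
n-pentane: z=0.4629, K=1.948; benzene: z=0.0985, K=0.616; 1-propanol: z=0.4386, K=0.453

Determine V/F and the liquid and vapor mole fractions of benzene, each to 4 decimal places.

V/F = 0.3260, x_benzene = 0.1126, y_benzene = 0.0694

Rachford–Rice: g(V/F) = Σ zᵢ(Kᵢ−1)/(1+V/F(Kᵢ−1)) = 0.
Feasibility: ΣzᵢKᵢ = 1.1611, Σzᵢ/Kᵢ = 1.3657 — both > 1, two phases present.
Iterate (Newton) starting at V/F = 0.5:
  V/F = 0.5000: g = -0.07933, g' = -0.4624 → V/F = 0.3284
  V/F = 0.3284: g = -0.00109, g' = -0.4559 → V/F = 0.3260
Converged at V/F = 0.3260.
Compositions from xᵢ = zᵢ/(1+V/F(Kᵢ−1)), yᵢ = Kᵢxᵢ:
  n-pentane: x = 0.3536, y = 0.6888
  benzene: x = 0.1126, y = 0.0694
  1-propanol: x = 0.5338, y = 0.2418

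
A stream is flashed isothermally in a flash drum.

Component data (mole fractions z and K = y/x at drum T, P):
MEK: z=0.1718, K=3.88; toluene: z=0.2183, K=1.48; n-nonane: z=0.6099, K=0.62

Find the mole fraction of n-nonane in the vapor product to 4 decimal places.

Material balance + equilibrium reduce to Σ zᵢ(Kᵢ−1)/(1+ψ(Kᵢ−1)) = 0.
g(0) = ΣzᵢKᵢ − 1 = 0.3678 and g(1) = 1 − Σzᵢ/Kᵢ = -0.1755, so a root lies in (0, 1).
Iterate (Newton) starting at ψ = 0.5:
  ψ = 0.5000: g = 0.00116, g' = -0.4063 → ψ = 0.5028
Converged at ψ = 0.5029.
Compositions from xᵢ = zᵢ/(1+ψ(Kᵢ−1)), yᵢ = Kᵢxᵢ:
  MEK: x = 0.0702, y = 0.2723
  toluene: x = 0.1759, y = 0.2603
  n-nonane: x = 0.7540, y = 0.4675

y_n-nonane = 0.4675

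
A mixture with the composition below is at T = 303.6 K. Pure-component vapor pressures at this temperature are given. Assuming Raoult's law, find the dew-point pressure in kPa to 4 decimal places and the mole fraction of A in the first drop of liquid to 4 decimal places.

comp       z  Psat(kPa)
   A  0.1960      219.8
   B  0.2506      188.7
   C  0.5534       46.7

Pdew = 71.0739 kPa, x_A = 0.0634

At the dew point ψ → 1, so Σzᵢ/Kᵢ = 1 with Kᵢ = Pᵢˢᵃᵗ/P ⇒ 1/P = Σzᵢ/Pᵢˢᵃᵗ.
1/P = 0.1960/219.8 + 0.2506/188.7 + 0.5534/46.7 = 0.0140699 ⇒ P = 71.0739 kPa
xᵢ = zᵢP/Pᵢˢᵃᵗ ⇒ x_A = 0.1960·71.0739/219.8 = 0.0634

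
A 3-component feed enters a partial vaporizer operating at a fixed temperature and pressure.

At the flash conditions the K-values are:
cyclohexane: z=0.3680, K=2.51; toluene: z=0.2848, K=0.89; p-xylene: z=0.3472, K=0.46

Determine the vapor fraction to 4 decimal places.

Rachford–Rice: g(ψ) = Σ zᵢ(Kᵢ−1)/(1+ψ(Kᵢ−1)) = 0.
Check two-phase: ΣzᵢKᵢ = 1.3369 > 1 and Σzᵢ/Kᵢ = 1.2214 > 1, so g(0) = 0.3369 > 0 and g(1) = -0.2214 < 0.
Iterate (Newton) starting at ψ = 0.5:
  ψ = 0.5000: g = 0.02664, g' = -0.4663 → ψ = 0.5571
  ψ = 0.5571: g = 0.00025, g' = -0.4585 → ψ = 0.5577
Converged at ψ = 0.5577.

ψ = 0.5577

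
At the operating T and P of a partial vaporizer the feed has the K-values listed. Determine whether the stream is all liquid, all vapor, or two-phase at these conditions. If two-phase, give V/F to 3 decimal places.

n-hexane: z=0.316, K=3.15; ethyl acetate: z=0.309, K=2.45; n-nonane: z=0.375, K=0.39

ΣzᵢKᵢ = 1.899; Σzᵢ/Kᵢ = 1.188.
Both exceed 1, so a two-phase solution exists.
Material balance + equilibrium reduce to Σ zᵢ(Kᵢ−1)/(1+ψ(Kᵢ−1)) = 0.
Newton iteration, ψ⁰ = 0.65:
  ψ = 0.650: g = 0.1350, g' = -0.809 → ψ = 0.817
  ψ = 0.817: g = -0.0043, g' = -0.883 → ψ = 0.812
Converged at ψ = 0.812.

two-phase, V/F = 0.812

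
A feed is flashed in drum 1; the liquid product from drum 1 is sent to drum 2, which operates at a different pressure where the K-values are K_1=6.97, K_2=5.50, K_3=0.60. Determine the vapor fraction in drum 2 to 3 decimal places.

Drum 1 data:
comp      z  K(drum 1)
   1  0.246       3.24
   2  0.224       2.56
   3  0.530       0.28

V/F (drum 2) = 0.549

Drum 1:
Rachford–Rice: g(ψ₁) = Σ zᵢ(Kᵢ−1)/(1+ψ₁(Kᵢ−1)) = 0.
Check two-phase: ΣzᵢKᵢ = 1.519 > 1 and Σzᵢ/Kᵢ = 2.056 > 1, so g(0) = 0.519 > 0 and g(1) = -1.056 < 0.
Newton–Raphson from ψ₁ = 0.5:
  ψ₁ = 0.500: g = -0.1400, g' = -1.117 → ψ₁ = 0.375
  ψ₁ = 0.375: g = -0.0025, g' = -1.097 → ψ₁ = 0.372
Converged at ψ₁ = 0.372.
Drum-1 compositions:
  1: x = 0.134, y = 0.435
  2: x = 0.142, y = 0.363
  3: x = 0.724, y = 0.203
Drum-2 feed = drum-1 liquid: z₂ = (0.1341, 0.1417, 0.7242).
Drum 2:
Newton iteration, ψ₂⁰ = 0.5:
  ψ₂ = 0.500: g = 0.0350, g' = -0.754 → ψ₂ = 0.546
  ψ₂ = 0.546: g = 0.0015, g' = -0.693 → ψ₂ = 0.549
Converged at ψ₂ = 0.549.
  1: x = 0.031, y = 0.219
  2: x = 0.041, y = 0.225
  3: x = 0.928, y = 0.557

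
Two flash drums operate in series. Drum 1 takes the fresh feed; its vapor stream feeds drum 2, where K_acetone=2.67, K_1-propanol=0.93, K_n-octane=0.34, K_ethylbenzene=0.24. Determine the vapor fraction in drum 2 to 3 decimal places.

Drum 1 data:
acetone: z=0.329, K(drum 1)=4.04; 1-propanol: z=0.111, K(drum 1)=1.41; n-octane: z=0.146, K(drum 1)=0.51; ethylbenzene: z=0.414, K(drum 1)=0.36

V/F (drum 2) = 0.669

Drum 1:
Let ψ₁ = V/F and solve Σ zᵢ(Kᵢ−1)/(1+ψ₁(Kᵢ−1)) = 0.
Feasibility: ΣzᵢKᵢ = 1.709, Σzᵢ/Kᵢ = 1.596 — both > 1, two phases present.
Iterate (Newton) starting at ψ₁ = 0.5:
  ψ₁ = 0.500: g = -0.0497, g' = -0.920 → ψ₁ = 0.446
  ψ₁ = 0.446: g = 0.0007, g' = -0.951 → ψ₁ = 0.447
Converged at ψ₁ = 0.447.
Drum-1 compositions:
  acetone: x = 0.140, y = 0.564
  1-propanol: x = 0.094, y = 0.132
  n-octane: x = 0.187, y = 0.095
  ethylbenzene: x = 0.580, y = 0.209
Drum-2 feed = drum-1 vapor: z₂ = (0.5637, 0.1323, 0.0953, 0.2087).
Drum 2:
Rachford–Rice: g(ψ₂) = Σ zᵢ(Kᵢ−1)/(1+ψ₂(Kᵢ−1)) = 0.
g(0) = ΣzᵢKᵢ − 1 = 0.711 and g(1) = 1 − Σzᵢ/Kᵢ = -0.503, so a root lies in (0, 1).
Newton iteration, ψ₂⁰ = 0.57:
  ψ₂ = 0.570: g = 0.0919, g' = -0.895 → ψ₂ = 0.673
  ψ₂ = 0.673: g = -0.0041, g' = -0.988 → ψ₂ = 0.669
Converged at ψ₂ = 0.669.
  acetone: x = 0.266, y = 0.711
  1-propanol: x = 0.139, y = 0.129
  n-octane: x = 0.171, y = 0.058
  ethylbenzene: x = 0.424, y = 0.102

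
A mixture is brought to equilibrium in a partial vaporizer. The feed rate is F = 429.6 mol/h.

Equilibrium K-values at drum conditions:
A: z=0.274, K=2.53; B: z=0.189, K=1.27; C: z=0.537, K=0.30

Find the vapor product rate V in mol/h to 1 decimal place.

V = 47.9 mol/h

Material balance + equilibrium reduce to Σ zᵢ(Kᵢ−1)/(1+β(Kᵢ−1)) = 0.
Feasibility: ΣzᵢKᵢ = 1.094, Σzᵢ/Kᵢ = 2.047 — both > 1, two phases present.
Iterate (Newton) starting at β = 0.5:
  β = 0.500: g = -0.2958, g' = -0.839 → β = 0.148
  β = 0.148: g = -0.0281, g' = -0.767 → β = 0.111
Converged at β = 0.111.
Then V = β·F = 0.1114·429.6 = 47.9 mol/h and L = F − V = 381.7 mol/h.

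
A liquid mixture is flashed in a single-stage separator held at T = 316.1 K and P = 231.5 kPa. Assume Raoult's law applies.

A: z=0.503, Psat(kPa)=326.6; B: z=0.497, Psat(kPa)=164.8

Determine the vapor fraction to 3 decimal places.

Raoult's law: Kᵢ = Pᵢˢᵃᵗ/P = Pᵢˢᵃᵗ/231.5.
  K_A = 326.6/231.5 = 1.41080, K_B = 164.8/231.5 = 0.71188
Binary case is linear: z₁(K₁−1)(1+ψ(K₂−1)) + z₂(K₂−1)(1+ψ(K₁−1)) = 0
⇒ ψ = [z₁(K₁−1)+z₂(K₂−1)] / [−(K₁−1)(K₂−1)] = 0.0634/0.1184 = 0.536

ψ = 0.536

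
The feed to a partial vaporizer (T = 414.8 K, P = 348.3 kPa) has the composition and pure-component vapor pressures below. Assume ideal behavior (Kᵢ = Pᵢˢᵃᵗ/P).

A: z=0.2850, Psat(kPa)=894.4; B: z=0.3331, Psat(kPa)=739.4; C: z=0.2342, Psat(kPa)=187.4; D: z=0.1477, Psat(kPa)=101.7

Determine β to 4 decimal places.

Raoult's law: Kᵢ = Pᵢˢᵃᵗ/P = Pᵢˢᵃᵗ/348.3.
  K_A = 894.4/348.3 = 2.567901, K_B = 739.4/348.3 = 2.122883, K_C = 187.4/348.3 = 0.538042, K_D = 101.7/348.3 = 0.291990
Rachford–Rice: g(β) = Σ zᵢ(Kᵢ−1)/(1+β(Kᵢ−1)) = 0.
Check two-phase: ΣzᵢKᵢ = 1.6081 > 1 and Σzᵢ/Kᵢ = 1.2090 > 1, so g(0) = 0.6081 > 0 and g(1) = -0.2090 < 0.
Newton iteration, β⁰ = 0.49:
  β = 0.4900: g = 0.19401, g' = -0.6559 → β = 0.7858
  β = 0.7858: g = -0.00664, g' = -0.7585 → β = 0.7770
Converged at β = 0.7770.

β = 0.7770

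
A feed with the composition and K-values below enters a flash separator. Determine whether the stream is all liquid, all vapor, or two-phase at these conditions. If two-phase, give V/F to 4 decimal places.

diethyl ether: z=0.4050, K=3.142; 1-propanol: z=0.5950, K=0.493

two-phase, V/F = 0.5210

ΣzᵢKᵢ = 1.5658; Σzᵢ/Kᵢ = 1.3358.
Both exceed 1, so a two-phase solution exists.
Let ψ = V/F and solve Σ zᵢ(Kᵢ−1)/(1+ψ(Kᵢ−1)) = 0.
Newton iteration, ψ⁰ = 0.41:
  ψ = 0.4100: g = 0.08105, g' = -0.7705 → ψ = 0.5152
  ψ = 0.5152: g = 0.00408, g' = -0.7002 → ψ = 0.5210
Converged at ψ = 0.5210.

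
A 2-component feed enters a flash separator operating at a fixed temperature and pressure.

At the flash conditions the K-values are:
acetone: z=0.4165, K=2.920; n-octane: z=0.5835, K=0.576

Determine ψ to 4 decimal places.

ψ = 0.6784

Rachford–Rice: g(ψ) = Σ zᵢ(Kᵢ−1)/(1+ψ(Kᵢ−1)) = 0.
g(0) = ΣzᵢKᵢ − 1 = 0.5523 and g(1) = 1 − Σzᵢ/Kᵢ = -0.1557, so a root lies in (0, 1).
Binary case is linear: z₁(K₁−1)(1+ψ(K₂−1)) + z₂(K₂−1)(1+ψ(K₁−1)) = 0
⇒ ψ = [z₁(K₁−1)+z₂(K₂−1)] / [−(K₁−1)(K₂−1)] = 0.55228/0.81408 = 0.6784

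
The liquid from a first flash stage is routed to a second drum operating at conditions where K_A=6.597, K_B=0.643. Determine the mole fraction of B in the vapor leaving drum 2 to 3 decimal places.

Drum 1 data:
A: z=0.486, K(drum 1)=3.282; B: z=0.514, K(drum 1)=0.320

Drum 1:
Let ψ₁ = V/F and solve Σ zᵢ(Kᵢ−1)/(1+ψ₁(Kᵢ−1)) = 0.
Check two-phase: ΣzᵢKᵢ = 1.760 > 1 and Σzᵢ/Kᵢ = 1.754 > 1, so g(0) = 0.760 > 0 and g(1) = -0.754 < 0.
Binary case is linear: z₁(K₁−1)(1+ψ₁(K₂−1)) + z₂(K₂−1)(1+ψ₁(K₁−1)) = 0
⇒ ψ₁ = [z₁(K₁−1)+z₂(K₂−1)] / [−(K₁−1)(K₂−1)] = 0.7595/1.5518 = 0.489
Drum-1 compositions:
  A: x = 0.230, y = 0.753
  B: x = 0.770, y = 0.247
Drum-2 feed = drum-1 liquid: z₂ = (0.2296, 0.7704).
Drum 2:
Let ψ₂ = V/F and solve Σ zᵢ(Kᵢ−1)/(1+ψ₂(Kᵢ−1)) = 0.
Feasibility: ΣzᵢKᵢ = 2.010, Σzᵢ/Kᵢ = 1.233 — both > 1, two phases present.
Binary case is linear: z₁(K₁−1)(1+ψ₂(K₂−1)) + z₂(K₂−1)(1+ψ₂(K₁−1)) = 0
⇒ ψ₂ = [z₁(K₁−1)+z₂(K₂−1)] / [−(K₁−1)(K₂−1)] = 1.0099/1.9981 = 0.505
  A: x = 0.060, y = 0.396
  B: x = 0.940, y = 0.604

y_B (drum 2) = 0.604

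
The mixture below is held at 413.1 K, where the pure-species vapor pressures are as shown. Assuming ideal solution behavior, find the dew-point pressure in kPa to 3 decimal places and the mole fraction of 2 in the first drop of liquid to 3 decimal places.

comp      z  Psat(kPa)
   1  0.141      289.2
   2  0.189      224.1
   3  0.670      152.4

At the dew point ψ → 1, so Σzᵢ/Kᵢ = 1 with Kᵢ = Pᵢˢᵃᵗ/P ⇒ 1/P = Σzᵢ/Pᵢˢᵃᵗ.
1/P = 0.141/289.2 + 0.189/224.1 + 0.670/152.4 = 0.005727 ⇒ P = 174.604 kPa
xᵢ = zᵢP/Pᵢˢᵃᵗ ⇒ x_2 = 0.189·174.604/224.1 = 0.147

Pdew = 174.604 kPa, x_2 = 0.147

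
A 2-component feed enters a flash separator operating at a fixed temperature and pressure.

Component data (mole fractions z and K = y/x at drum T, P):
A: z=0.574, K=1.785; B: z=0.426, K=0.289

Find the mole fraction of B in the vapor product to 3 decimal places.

y_B = 0.152

Binary case is linear: z₁(K₁−1)(1+V/F(K₂−1)) + z₂(K₂−1)(1+V/F(K₁−1)) = 0
⇒ V/F = [z₁(K₁−1)+z₂(K₂−1)] / [−(K₁−1)(K₂−1)] = 0.1477/0.5581 = 0.265
Compositions from xᵢ = zᵢ/(1+V/F(Kᵢ−1)), yᵢ = Kᵢxᵢ:
  A: x = 0.475, y = 0.848
  B: x = 0.525, y = 0.152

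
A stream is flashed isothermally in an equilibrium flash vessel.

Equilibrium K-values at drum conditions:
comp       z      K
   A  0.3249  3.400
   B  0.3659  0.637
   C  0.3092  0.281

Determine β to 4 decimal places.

Material balance + equilibrium reduce to Σ zᵢ(Kᵢ−1)/(1+β(Kᵢ−1)) = 0.
Check two-phase: ΣzᵢKᵢ = 1.4246 > 1 and Σzᵢ/Kᵢ = 1.7703 > 1, so g(0) = 0.4246 > 0 and g(1) = -0.7703 < 0.
Newton–Raphson from β = 0.36:
  β = 0.3600: g = -0.03442, g' = -0.8934 → β = 0.3215
  β = 0.3215: g = 0.00064, g' = -0.9285 → β = 0.3222
Converged at β = 0.3222.

β = 0.3222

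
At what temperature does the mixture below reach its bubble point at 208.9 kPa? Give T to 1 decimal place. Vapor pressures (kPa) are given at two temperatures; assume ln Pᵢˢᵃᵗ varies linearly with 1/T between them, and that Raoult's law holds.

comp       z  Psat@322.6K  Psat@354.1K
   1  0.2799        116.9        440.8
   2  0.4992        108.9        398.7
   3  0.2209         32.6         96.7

Bubble-point temperature: ΣzᵢPᵢˢᵃᵗ(T) = P. Interpolate ln Pᵢˢᵃᵗ = aᵢ + bᵢ/T.
  T = 322.6 K: ΣzᵢPᵢˢᵃᵗ = 94.28 kPa
  T = 354.1 K: ΣzᵢPᵢˢᵃᵗ = 343.77 kPa
  T = 338.4 K: ΣzᵢPᵢˢᵃᵗ = 185.84 kPa
  T = 346.2 K: ΣzᵢPᵢˢᵃᵗ = 254.01 kPa
  T = 342.3 K: ΣzᵢPᵢˢᵃᵗ = 217.65 kPa
  T = 340.4 K: ΣzᵢPᵢˢᵃᵗ = 201.61 kPa
Interpolating between 340.4 K and 342.3 K gives T ≈ 341.3 K.

T = 341.3 K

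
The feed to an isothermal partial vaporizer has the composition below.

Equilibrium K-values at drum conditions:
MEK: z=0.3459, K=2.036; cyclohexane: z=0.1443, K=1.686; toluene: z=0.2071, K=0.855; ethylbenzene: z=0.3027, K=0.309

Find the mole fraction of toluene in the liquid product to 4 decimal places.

x_toluene = 0.2205

Newton iteration, ψ⁰ = 0.5:
  ψ = 0.5000: g = -0.04218, g' = -0.5412 → ψ = 0.4221
  ψ = 0.4221: g = -0.00118, g' = -0.5135 → ψ = 0.4198
Converged at ψ = 0.4198.
Compositions from xᵢ = zᵢ/(1+ψ(Kᵢ−1)), yᵢ = Kᵢxᵢ:
  MEK: x = 0.2411, y = 0.4908
  cyclohexane: x = 0.1120, y = 0.1889
  toluene: x = 0.2205, y = 0.1885
  ethylbenzene: x = 0.4264, y = 0.1317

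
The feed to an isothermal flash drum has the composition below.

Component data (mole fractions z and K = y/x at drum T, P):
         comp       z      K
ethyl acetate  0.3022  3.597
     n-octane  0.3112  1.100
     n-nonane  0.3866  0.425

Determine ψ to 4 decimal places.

ψ = 0.5947

Material balance + equilibrium reduce to Σ zᵢ(Kᵢ−1)/(1+ψ(Kᵢ−1)) = 0.
Feasibility: ΣzᵢKᵢ = 1.5936, Σzᵢ/Kᵢ = 1.2766 — both > 1, two phases present.
Iterate (Newton) starting at ψ = 0.5:
  ψ = 0.5000: g = 0.05909, g' = -0.6404 → ψ = 0.5923
  ψ = 0.5923: g = 0.00149, g' = -0.6131 → ψ = 0.5947
Converged at ψ = 0.5947.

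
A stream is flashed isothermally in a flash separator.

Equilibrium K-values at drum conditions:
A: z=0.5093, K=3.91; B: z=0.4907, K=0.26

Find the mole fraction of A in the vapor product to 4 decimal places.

Newton iteration, V/F⁰ = 0.7:
  V/F = 0.7000: g = -0.26535, g' = -1.6242 → V/F = 0.5366
  V/F = 0.5366: g = -0.02371, g' = -1.3965 → V/F = 0.5196
Converged at V/F = 0.5196.
Compositions from xᵢ = zᵢ/(1+V/F(Kᵢ−1)), yᵢ = Kᵢxᵢ:
  A: x = 0.2027, y = 0.7927
  B: x = 0.7973, y = 0.2073

y_A = 0.7927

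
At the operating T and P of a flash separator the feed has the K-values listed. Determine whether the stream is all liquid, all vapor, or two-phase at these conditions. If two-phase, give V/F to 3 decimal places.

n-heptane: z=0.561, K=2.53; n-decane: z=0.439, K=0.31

ΣzᵢKᵢ = 1.555; Σzᵢ/Kᵢ = 1.638.
Both exceed 1, so a two-phase solution exists.
Binary case is linear: z₁(K₁−1)(1+ψ(K₂−1)) + z₂(K₂−1)(1+ψ(K₁−1)) = 0
⇒ ψ = [z₁(K₁−1)+z₂(K₂−1)] / [−(K₁−1)(K₂−1)] = 0.5554/1.0557 = 0.526

two-phase, V/F = 0.526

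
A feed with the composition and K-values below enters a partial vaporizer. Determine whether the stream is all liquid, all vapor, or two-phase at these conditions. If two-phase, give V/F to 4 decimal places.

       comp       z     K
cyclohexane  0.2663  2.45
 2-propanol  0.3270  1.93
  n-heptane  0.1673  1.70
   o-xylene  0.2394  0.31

ΣzᵢKᵢ = 1.6422; Σzᵢ/Kᵢ = 1.1488.
Both exceed 1, so a two-phase solution exists.
Let ψ = V/F and solve Σ zᵢ(Kᵢ−1)/(1+ψ(Kᵢ−1)) = 0.
Newton–Raphson from ψ = 0.5:
  ψ = 0.5000: g = 0.26599, g' = -0.6306 → ψ = 0.9218
  ψ = 0.9218: g = -0.05369, g' = -1.0753 → ψ = 0.8719
  ψ = 0.8719: g = -0.00341, g' = -0.9451 → ψ = 0.8683
  ψ = 0.8683: g = -0.00001, g' = -0.9372 → ψ = 0.8682
Converged at ψ = 0.8682.

two-phase, V/F = 0.8682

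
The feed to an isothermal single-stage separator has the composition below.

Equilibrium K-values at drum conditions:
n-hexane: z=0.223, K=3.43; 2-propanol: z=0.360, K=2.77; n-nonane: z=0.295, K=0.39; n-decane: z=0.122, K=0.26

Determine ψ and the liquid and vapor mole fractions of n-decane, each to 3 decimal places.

ψ = 0.684, x_n-decane = 0.247, y_n-decane = 0.064

Let ψ = V/F and solve Σ zᵢ(Kᵢ−1)/(1+ψ(Kᵢ−1)) = 0.
g(0) = ΣzᵢKᵢ − 1 = 0.909 and g(1) = 1 − Σzᵢ/Kᵢ = -0.421, so a root lies in (0, 1).
Newton iteration, ψ⁰ = 0.5:
  ψ = 0.500: g = 0.1805, g' = -0.981 → ψ = 0.684
Converged at ψ = 0.684.
Compositions from xᵢ = zᵢ/(1+ψ(Kᵢ−1)), yᵢ = Kᵢxᵢ:
  n-hexane: x = 0.084, y = 0.287
  2-propanol: x = 0.163, y = 0.451
  n-nonane: x = 0.506, y = 0.197
  n-decane: x = 0.247, y = 0.064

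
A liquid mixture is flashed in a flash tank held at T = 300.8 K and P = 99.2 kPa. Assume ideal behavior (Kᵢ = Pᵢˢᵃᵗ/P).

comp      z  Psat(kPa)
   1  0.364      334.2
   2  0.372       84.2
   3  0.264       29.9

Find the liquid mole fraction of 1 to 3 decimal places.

x_1 = 0.155

Raoult's law: Kᵢ = Pᵢˢᵃᵗ/P = Pᵢˢᵃᵗ/99.2.
  K_1 = 334.2/99.2 = 3.36895, K_2 = 84.2/99.2 = 0.84879, K_3 = 29.9/99.2 = 0.30141
Iterate (Newton) starting at β = 0.48:
  β = 0.480: g = 0.0654, g' = -0.749 → β = 0.567
  β = 0.567: g = 0.0009, g' = -0.736 → β = 0.568
Converged at β = 0.568.
Compositions from xᵢ = zᵢ/(1+β(Kᵢ−1)), yᵢ = Kᵢxᵢ:
  1: x = 0.155, y = 0.523
  2: x = 0.407, y = 0.345
  3: x = 0.438, y = 0.132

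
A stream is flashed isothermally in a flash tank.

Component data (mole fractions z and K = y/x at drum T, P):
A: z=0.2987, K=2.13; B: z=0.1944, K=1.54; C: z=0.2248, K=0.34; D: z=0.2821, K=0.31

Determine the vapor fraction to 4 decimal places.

ψ = 0.1564

Material balance + equilibrium reduce to Σ zᵢ(Kᵢ−1)/(1+ψ(Kᵢ−1)) = 0.
g(0) = ΣzᵢKᵢ − 1 = 0.0995 and g(1) = 1 − Σzᵢ/Kᵢ = -0.8376, so a root lies in (0, 1).
Newton–Raphson from ψ = 0.5:
  ψ = 0.5000: g = -0.22029, g' = -0.7221 → ψ = 0.1949
  ψ = 0.1949: g = -0.02359, g' = -0.6108 → ψ = 0.1563
  ψ = 0.1563: g = 0.00005, g' = -0.6142 → ψ = 0.1564
Converged at ψ = 0.1564.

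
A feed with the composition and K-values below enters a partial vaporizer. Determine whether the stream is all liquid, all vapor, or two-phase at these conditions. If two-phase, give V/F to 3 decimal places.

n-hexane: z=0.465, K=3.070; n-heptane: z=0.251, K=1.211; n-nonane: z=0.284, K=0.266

ΣzᵢKᵢ = 1.807; Σzᵢ/Kᵢ = 1.426.
Both exceed 1, so a two-phase solution exists.
Rachford–Rice: g(ψ) = Σ zᵢ(Kᵢ−1)/(1+ψ(Kᵢ−1)) = 0.
Iterate (Newton) starting at ψ = 0.41:
  ψ = 0.410: g = 0.2712, g' = -0.906 → ψ = 0.709
  ψ = 0.709: g = 0.0010, g' = -1.002 → ψ = 0.710
Converged at ψ = 0.710.

two-phase, V/F = 0.710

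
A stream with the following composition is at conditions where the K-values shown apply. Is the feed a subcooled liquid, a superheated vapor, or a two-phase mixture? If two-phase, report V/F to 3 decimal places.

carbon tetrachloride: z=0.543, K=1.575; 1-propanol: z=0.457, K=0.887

ΣzᵢKᵢ = 1.261; Σzᵢ/Kᵢ = 0.860.
Since Σzᵢ/Kᵢ < 1 the mixture is above its dew point — single vapor phase.

superheated vapor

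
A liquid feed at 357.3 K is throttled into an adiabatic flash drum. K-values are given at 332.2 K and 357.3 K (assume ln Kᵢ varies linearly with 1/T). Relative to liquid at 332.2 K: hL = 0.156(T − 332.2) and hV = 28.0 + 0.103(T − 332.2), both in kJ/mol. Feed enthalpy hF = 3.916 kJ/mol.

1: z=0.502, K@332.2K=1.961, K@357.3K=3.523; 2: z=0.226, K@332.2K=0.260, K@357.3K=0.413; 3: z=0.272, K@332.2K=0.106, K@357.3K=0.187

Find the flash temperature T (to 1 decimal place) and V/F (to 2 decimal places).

Adiabatic flash: solve Rachford–Rice at each trial T, then check hF = ψ·hV(T) + (1−ψ)·hL(T).
  T = 332.2 K: K = (1.961, 0.260, 0.106), RR gives ψ = 0.091, H_out = 2.534 kJ/mol
  T = 357.3 K: K = (3.523, 0.413, 0.187), RR gives ψ = 0.500, H_out = 17.244 kJ/mol
  T = 344.8 K: K = (2.660, 0.331, 0.142), RR gives ψ = 0.347, H_out = 11.440 kJ/mol
  T = 338.5 K: K = (2.290, 0.294, 0.123), RR gives ψ = 0.240, H_out = 7.633 kJ/mol
  T = 335.4 K: K = (2.123, 0.277, 0.114), RR gives ψ = 0.174, H_out = 5.344 kJ/mol
  T = 333.8 K: K = (2.041, 0.268, 0.110), RR gives ψ = 0.135, H_out = 4.006 kJ/mol
Linear interpolation between T = 332.2 (H_out = 2.534) and T = 333.8 (H_out = 4.006) on hF = 3.916 gives T ≈ 333.7 K, at which ψ = 0.13.

T = 333.7 K, V/F = 0.13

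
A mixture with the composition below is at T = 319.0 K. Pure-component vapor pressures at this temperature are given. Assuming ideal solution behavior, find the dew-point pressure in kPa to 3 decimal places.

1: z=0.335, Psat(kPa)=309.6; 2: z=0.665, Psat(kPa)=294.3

Pdew = 299.254 kPa

At the dew point ψ → 1, so Σzᵢ/Kᵢ = 1 with Kᵢ = Pᵢˢᵃᵗ/P ⇒ 1/P = Σzᵢ/Pᵢˢᵃᵗ.
1/P = 0.335/309.6 + 0.665/294.3 = 0.003342 ⇒ P = 299.254 kPa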